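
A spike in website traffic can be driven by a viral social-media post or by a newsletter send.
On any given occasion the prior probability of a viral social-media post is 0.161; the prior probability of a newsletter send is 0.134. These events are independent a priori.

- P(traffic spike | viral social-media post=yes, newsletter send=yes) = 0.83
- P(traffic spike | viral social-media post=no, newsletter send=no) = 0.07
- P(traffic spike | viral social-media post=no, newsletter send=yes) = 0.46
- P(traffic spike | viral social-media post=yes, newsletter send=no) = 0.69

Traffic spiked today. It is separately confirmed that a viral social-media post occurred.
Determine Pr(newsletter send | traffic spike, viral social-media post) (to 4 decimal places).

P(traffic spike | viral social-media post) = 0.69*0.866 + 0.83*0.134 = 0.597540 + 0.111220 = 0.708760
Restricting to configurations with newsletter send present: 0.83*0.134 = 0.111220.
So P(newsletter send | traffic spike, viral social-media post) = 0.111220/0.708760 ≈ 0.1569.

Pr(newsletter send | traffic spike, viral social-media post) ≈ 0.1569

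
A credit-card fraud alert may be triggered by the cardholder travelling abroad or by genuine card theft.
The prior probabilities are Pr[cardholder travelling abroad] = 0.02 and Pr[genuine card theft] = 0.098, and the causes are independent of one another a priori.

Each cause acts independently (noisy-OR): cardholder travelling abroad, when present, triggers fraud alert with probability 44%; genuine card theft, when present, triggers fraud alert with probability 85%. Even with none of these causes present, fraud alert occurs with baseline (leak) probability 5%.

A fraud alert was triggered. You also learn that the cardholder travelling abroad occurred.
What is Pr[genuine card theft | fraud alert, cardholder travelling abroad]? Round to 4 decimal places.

Pr[genuine card theft | fraud alert, cardholder travelling abroad] ≈ 0.1760

Under noisy-OR, P(fraud alert | causes) = 1 − (1−0.05)·∏(1−qᵢ) over the active causes.
P(fraud alert | cardholder travelling abroad) = 0.468*0.902 + 0.9202*0.098 = 0.422136 + 0.090180 = 0.512316
The genuine card theft-present share is 0.9202*0.098 = 0.090180.
P(genuine card theft | fraud alert, cardholder travelling abroad) = 0.090180 / 0.512316 ≈ 0.1760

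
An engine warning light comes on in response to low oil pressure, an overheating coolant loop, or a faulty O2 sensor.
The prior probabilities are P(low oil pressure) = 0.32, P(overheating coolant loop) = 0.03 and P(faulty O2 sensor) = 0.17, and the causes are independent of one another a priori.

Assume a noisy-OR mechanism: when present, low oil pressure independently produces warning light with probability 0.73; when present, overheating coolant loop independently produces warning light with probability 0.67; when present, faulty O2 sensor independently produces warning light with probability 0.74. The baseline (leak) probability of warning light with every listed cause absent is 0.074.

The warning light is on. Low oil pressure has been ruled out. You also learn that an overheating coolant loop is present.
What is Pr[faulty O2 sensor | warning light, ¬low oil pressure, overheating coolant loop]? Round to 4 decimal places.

Pr[faulty O2 sensor | warning light, ¬low oil pressure, overheating coolant loop] ≈ 0.2135

Under noisy-OR, P(warning light | causes) = 1 − (1−0.074)·∏(1−qᵢ) over the active causes.
By total probability over both values of faulty O2 sensor:
  P(warning light | ¬low oil pressure, overheating coolant loop) = 0.69442·0.83 + 0.920549·0.17
        = 0.576369 + 0.156493 = 0.732862
The terms with faulty O2 sensor present sum to 0.156493, so
  P(faulty O2 sensor | warning light, ¬low oil pressure, overheating coolant loop) = 0.156493 / 0.732862 ≈ 0.2135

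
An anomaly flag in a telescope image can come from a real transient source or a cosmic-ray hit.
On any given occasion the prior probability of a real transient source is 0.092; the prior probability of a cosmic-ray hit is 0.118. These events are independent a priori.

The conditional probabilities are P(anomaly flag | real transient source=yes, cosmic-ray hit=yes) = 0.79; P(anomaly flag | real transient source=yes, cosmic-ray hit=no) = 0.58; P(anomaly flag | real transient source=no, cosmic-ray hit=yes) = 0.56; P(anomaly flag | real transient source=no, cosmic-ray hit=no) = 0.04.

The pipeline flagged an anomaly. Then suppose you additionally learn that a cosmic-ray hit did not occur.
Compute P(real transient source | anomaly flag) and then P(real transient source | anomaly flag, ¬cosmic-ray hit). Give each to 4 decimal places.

P(real transient source | anomaly flag) ≈ 0.3768; P(real transient source | anomaly flag, ¬cosmic-ray hit) ≈ 0.5950

By total probability over the 4 (real transient source, cosmic-ray hit) configurations:
  P(anomaly flag) = 0.04×0.908×0.882 + 0.56×0.908×0.118 + 0.58×0.092×0.882 + 0.79×0.092×0.118
        = 0.032034 + 0.060001 + 0.047064 + 0.008576 = 0.147675
Keeping only the real transient source-present terms gives 0.055640, so
  P(real transient source | anomaly flag) = 0.055640 / 0.147675 ≈ 0.3768

With the extra evidence:
Enumerate both values of real transient source and weight by the priors:
  P(anomaly flag | ¬cosmic-ray hit) = 0.04·0.908 + 0.58·0.092
        = 0.036320 + 0.053360 = 0.089680
The terms with real transient source present sum to 0.053360, so
  P(real transient source | anomaly flag, ¬cosmic-ray hit) = 0.053360 / 0.089680 ≈ 0.5950
With cosmic-ray hit excluded, real transient source must carry more of the explanatory weight for the anomaly flag.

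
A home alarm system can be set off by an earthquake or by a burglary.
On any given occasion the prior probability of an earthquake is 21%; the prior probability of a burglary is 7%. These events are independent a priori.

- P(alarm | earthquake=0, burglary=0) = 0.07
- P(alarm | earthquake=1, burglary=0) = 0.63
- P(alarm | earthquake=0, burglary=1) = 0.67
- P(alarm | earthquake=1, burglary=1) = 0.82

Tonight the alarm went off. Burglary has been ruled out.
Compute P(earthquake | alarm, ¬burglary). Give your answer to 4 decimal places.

For the numerator, keep only earthquake=true terms: 0.63·0.21 = 0.132300
Normalizer over all consistent configurations: 0.07·0.79 + 0.63·0.21 = 0.187600
P(earthquake | alarm, ¬burglary) = 0.132300/0.187600 ≈ 0.7052

P(earthquake | alarm, ¬burglary) ≈ 0.7052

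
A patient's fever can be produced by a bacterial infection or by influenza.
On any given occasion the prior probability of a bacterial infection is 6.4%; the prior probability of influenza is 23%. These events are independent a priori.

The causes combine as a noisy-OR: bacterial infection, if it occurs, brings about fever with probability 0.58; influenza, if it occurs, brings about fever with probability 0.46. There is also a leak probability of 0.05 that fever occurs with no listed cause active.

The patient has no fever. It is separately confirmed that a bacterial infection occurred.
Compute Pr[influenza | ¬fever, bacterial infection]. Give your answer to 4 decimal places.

Pr[influenza | ¬fever, bacterial infection] ≈ 0.1389

Under noisy-OR, P(fever | causes) = 1 − (1−0.05)·∏(1−qᵢ) over the active causes.
P(¬fever | bacterial infection) = 0.399·0.77 + 0.21546·0.23 = 0.307230 + 0.049556 = 0.356786
Restricting to configurations with influenza present: 0.21546·0.23 = 0.049556.
So P(influenza | ¬fever, bacterial infection) = 0.049556/0.356786 ≈ 0.1389.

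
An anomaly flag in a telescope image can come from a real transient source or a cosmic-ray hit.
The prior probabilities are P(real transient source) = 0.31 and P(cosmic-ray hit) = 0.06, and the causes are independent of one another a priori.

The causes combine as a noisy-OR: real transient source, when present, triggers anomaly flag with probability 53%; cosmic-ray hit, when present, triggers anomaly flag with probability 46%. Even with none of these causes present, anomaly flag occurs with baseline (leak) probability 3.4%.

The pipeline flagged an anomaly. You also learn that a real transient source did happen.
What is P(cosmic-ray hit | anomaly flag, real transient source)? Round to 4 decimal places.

Under noisy-OR, P(anomaly flag | causes) = 1 − (1−0.034)·∏(1−qᵢ) over the active causes.
Numerator (weight on configurations with cosmic-ray hit): 0.754829·0.06 = 0.045290
The normalizing constant is 0.54598·0.94 + 0.754829·0.06 = 0.558511
P(cosmic-ray hit | anomaly flag, real transient source) = 0.045290/0.558511 ≈ 0.0811

P(cosmic-ray hit | anomaly flag, real transient source) ≈ 0.0811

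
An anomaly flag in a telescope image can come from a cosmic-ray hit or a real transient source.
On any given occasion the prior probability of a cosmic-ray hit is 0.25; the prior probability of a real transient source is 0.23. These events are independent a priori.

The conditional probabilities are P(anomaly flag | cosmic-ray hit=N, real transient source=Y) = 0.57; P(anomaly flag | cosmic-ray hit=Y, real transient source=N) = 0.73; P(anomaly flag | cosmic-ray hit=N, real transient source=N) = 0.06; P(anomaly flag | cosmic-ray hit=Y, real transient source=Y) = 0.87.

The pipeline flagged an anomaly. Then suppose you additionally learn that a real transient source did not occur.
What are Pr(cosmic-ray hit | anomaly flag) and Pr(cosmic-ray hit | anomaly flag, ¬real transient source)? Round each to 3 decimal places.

Weight on cosmic-ray hit=true, given the evidence: 0.140525 + 0.050025 = 0.190550
The normalizing constant is 0.06×0.75×0.77 + 0.57×0.75×0.23 + 0.73×0.25×0.77 + 0.87×0.25×0.23 = 0.323525
P(cosmic-ray hit | anomaly flag) = 0.190550/0.323525 ≈ 0.589

Now also conditioning on real transient source≠true:
For the numerator, keep only cosmic-ray hit=true terms: 0.73·0.25 = 0.182500
Denominator P(anomaly flag | ¬real transient source): 0.06·0.75 + 0.73·0.25 = 0.227500
P(cosmic-ray hit | anomaly flag, ¬real transient source) = 0.182500/0.227500 ≈ 0.802
With real transient source excluded, cosmic-ray hit must carry more of the explanatory weight for the anomaly flag.

Pr(cosmic-ray hit | anomaly flag) ≈ 0.589; Pr(cosmic-ray hit | anomaly flag, ¬real transient source) ≈ 0.802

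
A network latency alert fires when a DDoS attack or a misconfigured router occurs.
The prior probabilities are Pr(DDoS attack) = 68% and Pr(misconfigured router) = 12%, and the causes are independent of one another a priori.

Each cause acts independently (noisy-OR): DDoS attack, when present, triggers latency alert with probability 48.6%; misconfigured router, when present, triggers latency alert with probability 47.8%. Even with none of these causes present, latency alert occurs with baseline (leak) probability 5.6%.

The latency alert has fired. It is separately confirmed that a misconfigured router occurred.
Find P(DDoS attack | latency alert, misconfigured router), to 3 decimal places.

Under noisy-OR, P(latency alert | causes) = 1 − (1−0.056)·∏(1−qᵢ) over the active causes.
Numerator (weight on configurations with DDoS attack): 0.746717*0.68 = 0.507768
Normalizer over all consistent configurations: 0.507232*0.32 + 0.746717*0.68 = 0.670082
Posterior = 0.507768 / 0.670082 ≈ 0.758

P(DDoS attack | latency alert, misconfigured router) ≈ 0.758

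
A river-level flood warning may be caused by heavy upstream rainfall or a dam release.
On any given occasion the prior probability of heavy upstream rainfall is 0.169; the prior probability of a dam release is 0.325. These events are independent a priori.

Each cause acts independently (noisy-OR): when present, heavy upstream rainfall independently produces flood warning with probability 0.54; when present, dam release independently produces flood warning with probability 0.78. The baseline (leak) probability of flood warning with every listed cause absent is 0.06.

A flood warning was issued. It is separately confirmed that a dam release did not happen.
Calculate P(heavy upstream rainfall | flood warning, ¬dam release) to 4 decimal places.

P(heavy upstream rainfall | flood warning, ¬dam release) ≈ 0.6580

Under noisy-OR, P(flood warning | causes) = 1 − (1−0.06)·∏(1−qᵢ) over the active causes.
For the numerator, keep only heavy upstream rainfall=true terms: 0.5676·0.169 = 0.095924
Normalizer over all consistent configurations: 0.06·0.831 + 0.5676·0.169 = 0.145784
Posterior = 0.095924 / 0.145784 ≈ 0.6580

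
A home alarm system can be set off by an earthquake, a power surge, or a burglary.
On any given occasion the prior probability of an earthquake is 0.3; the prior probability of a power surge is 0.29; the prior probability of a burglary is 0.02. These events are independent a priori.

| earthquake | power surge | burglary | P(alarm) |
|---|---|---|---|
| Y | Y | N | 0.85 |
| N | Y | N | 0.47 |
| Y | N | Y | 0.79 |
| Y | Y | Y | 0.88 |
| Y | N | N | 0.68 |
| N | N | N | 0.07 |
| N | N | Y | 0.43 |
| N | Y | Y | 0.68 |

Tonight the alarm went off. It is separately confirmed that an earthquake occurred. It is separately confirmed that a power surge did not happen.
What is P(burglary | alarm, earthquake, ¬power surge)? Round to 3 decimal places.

P(burglary | alarm, earthquake, ¬power surge) ≈ 0.023

For the numerator, keep only burglary=true terms: 0.79*0.02 = 0.015800
Denominator P(alarm | earthquake, ¬power surge): 0.68*0.98 + 0.79*0.02 = 0.682200
Posterior = 0.015800 / 0.682200 ≈ 0.023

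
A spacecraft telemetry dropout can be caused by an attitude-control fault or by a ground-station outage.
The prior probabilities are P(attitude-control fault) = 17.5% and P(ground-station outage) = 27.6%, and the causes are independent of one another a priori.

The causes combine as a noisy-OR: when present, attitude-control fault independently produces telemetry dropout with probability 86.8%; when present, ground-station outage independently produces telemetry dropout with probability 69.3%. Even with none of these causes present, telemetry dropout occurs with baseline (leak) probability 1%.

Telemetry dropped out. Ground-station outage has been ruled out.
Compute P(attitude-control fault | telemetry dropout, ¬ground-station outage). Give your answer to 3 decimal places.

Under noisy-OR, P(telemetry dropout | causes) = 1 − (1−0.01)·∏(1−qᵢ) over the active causes.
Numerator (weight on configurations with attitude-control fault): 0.86932*0.175 = 0.152131
The normalizing constant is 0.01*0.825 + 0.86932*0.175 = 0.160381
P(attitude-control fault | telemetry dropout, ¬ground-station outage) = 0.152131/0.160381 ≈ 0.949

P(attitude-control fault | telemetry dropout, ¬ground-station outage) ≈ 0.949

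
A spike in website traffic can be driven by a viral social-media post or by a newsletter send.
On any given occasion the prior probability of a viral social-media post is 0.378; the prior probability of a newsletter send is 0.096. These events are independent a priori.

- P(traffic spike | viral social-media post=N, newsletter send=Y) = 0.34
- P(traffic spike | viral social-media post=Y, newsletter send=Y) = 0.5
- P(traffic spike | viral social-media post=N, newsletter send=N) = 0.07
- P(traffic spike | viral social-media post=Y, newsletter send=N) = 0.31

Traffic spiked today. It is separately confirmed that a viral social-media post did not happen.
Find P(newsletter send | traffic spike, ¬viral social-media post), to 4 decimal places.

P(newsletter send | traffic spike, ¬viral social-media post) ≈ 0.3403

By total probability over both values of newsletter send:
  P(traffic spike | ¬viral social-media post) = 0.07·0.904 + 0.34·0.096
        = 0.063280 + 0.032640 = 0.095920
Configurations with newsletter send contribute 0.032640, so
  P(newsletter send | traffic spike, ¬viral social-media post) = 0.032640 / 0.095920 ≈ 0.3403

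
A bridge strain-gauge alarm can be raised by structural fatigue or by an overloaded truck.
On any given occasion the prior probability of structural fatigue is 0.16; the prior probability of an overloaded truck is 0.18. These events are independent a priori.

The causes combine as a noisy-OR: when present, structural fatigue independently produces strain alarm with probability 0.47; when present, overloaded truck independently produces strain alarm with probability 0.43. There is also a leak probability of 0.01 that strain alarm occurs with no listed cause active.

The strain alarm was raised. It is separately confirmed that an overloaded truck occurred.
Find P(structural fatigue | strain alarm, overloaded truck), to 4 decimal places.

Under noisy-OR, P(strain alarm | causes) = 1 − (1−0.01)·∏(1−qᵢ) over the active causes.
P(strain alarm | overloaded truck) = 0.4357*0.84 + 0.700921*0.16 = 0.365988 + 0.112147 = 0.478135
Of this, 0.112147 comes from 0.700921*0.16 (the structural fatigue=true cases).
P(structural fatigue | strain alarm, overloaded truck) = 0.112147 / 0.478135 ≈ 0.2346

P(structural fatigue | strain alarm, overloaded truck) ≈ 0.2346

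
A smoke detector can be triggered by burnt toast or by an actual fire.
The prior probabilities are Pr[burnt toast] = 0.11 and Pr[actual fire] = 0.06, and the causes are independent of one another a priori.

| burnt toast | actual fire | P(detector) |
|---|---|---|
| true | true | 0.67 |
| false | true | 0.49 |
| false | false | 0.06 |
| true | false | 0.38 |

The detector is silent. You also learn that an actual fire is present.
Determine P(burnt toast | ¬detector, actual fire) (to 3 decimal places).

Weight on burnt toast=true, given the evidence: 0.33*0.11 = 0.036300
Normalizer over all consistent configurations: 0.51*0.89 + 0.33*0.11 = 0.490200
Posterior = 0.036300 / 0.490200 ≈ 0.074

P(burnt toast | ¬detector, actual fire) ≈ 0.074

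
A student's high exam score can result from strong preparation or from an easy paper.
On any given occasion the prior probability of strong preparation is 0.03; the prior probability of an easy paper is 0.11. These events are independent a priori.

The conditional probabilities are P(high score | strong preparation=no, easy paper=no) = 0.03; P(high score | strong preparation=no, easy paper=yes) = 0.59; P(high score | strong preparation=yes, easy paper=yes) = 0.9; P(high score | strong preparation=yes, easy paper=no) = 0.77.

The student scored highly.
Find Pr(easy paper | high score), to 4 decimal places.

Pr(easy paper | high score) ≈ 0.5866

P(high score) = 0.03*0.97*0.89 + 0.59*0.97*0.11 + 0.77*0.03*0.89 + 0.9*0.03*0.11 = 0.025899 + 0.062953 + 0.020559 + 0.002970 = 0.112381
Restricting to configurations with easy paper present: 0.062953 + 0.002970 = 0.065923.
So P(easy paper | high score) = 0.065923/0.112381 ≈ 0.5866.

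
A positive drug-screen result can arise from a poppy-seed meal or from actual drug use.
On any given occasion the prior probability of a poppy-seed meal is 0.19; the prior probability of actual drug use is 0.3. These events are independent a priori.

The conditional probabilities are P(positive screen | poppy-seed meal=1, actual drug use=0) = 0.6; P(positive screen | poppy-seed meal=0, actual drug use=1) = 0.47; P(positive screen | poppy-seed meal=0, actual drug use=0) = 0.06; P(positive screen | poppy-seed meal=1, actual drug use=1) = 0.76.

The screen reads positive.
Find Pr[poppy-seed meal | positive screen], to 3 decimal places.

P(positive screen) = 0.06·0.81·0.7 + 0.47·0.81·0.3 + 0.6·0.19·0.7 + 0.76·0.19·0.3 = 0.034020 + 0.114210 + 0.079800 + 0.043320 = 0.271350
The poppy-seed meal-present share is 0.079800 + 0.043320 = 0.123120.
So P(poppy-seed meal | positive screen) = 0.123120/0.271350 ≈ 0.454.

Pr[poppy-seed meal | positive screen] ≈ 0.454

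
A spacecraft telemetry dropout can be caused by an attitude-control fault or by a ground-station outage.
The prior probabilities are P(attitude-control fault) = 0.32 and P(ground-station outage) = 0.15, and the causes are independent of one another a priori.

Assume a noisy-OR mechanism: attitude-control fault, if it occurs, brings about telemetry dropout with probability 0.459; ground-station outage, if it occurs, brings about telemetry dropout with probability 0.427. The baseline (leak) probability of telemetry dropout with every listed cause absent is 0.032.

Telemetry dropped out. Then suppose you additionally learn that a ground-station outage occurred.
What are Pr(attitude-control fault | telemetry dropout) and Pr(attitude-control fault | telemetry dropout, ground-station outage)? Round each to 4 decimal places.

Under noisy-OR, P(telemetry dropout | causes) = 1 − (1−0.032)·∏(1−qᵢ) over the active causes.
By total probability over the 4 (attitude-control fault, ground-station outage) configurations:
  P(telemetry dropout) = 0.032×0.68×0.85 + 0.445336×0.68×0.15 + 0.476312×0.32×0.85 + 0.699927×0.32×0.15
        = 0.018496 + 0.045424 + 0.129557 + 0.033596 = 0.227073
Configurations with attitude-control fault contribute 0.163153, so
  P(attitude-control fault | telemetry dropout) = 0.163153 / 0.227073 ≈ 0.7185

Now also conditioning on ground-station outage=true:
P(telemetry dropout | ground-station outage) = 0.445336·0.68 + 0.699927·0.32 = 0.302828 + 0.223977 = 0.526805
The attitude-control fault-present share is 0.699927·0.32 = 0.223977.
P(attitude-control fault | telemetry dropout, ground-station outage) = 0.223977 / 0.526805 ≈ 0.4252
— ground-station outage explains away the evidence for attitude-control fault.

Pr(attitude-control fault | telemetry dropout) ≈ 0.7185; Pr(attitude-control fault | telemetry dropout, ground-station outage) ≈ 0.4252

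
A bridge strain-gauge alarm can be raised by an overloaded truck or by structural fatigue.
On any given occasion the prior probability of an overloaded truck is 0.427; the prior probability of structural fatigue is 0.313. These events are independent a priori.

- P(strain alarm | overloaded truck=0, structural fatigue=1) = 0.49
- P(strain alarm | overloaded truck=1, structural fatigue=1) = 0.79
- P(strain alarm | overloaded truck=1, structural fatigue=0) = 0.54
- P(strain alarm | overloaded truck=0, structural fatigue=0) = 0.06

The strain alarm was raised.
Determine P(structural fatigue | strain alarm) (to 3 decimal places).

P(structural fatigue | strain alarm) ≈ 0.515

P(strain alarm) = 0.06×0.573×0.687 + 0.49×0.573×0.313 + 0.54×0.427×0.687 + 0.79×0.427×0.313 = 0.023619 + 0.087881 + 0.158408 + 0.105584 = 0.375492
Restricting to configurations with structural fatigue present: 0.087881 + 0.105584 = 0.193465.
So P(structural fatigue | strain alarm) = 0.193465/0.375492 ≈ 0.515.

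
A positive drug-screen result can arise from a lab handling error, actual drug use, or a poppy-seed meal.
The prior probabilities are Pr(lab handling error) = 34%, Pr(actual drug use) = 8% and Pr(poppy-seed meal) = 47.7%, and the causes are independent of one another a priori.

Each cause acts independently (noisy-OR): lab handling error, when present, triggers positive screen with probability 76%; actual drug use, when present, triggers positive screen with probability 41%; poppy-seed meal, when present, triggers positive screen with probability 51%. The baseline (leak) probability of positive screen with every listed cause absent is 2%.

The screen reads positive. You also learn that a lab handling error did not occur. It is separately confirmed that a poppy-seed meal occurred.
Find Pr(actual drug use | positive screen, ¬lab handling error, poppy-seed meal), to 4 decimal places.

Pr(actual drug use | positive screen, ¬lab handling error, poppy-seed meal) ≈ 0.1071

Under noisy-OR, P(positive screen | causes) = 1 − (1−0.02)·∏(1−qᵢ) over the active causes.
P(positive screen | ¬lab handling error, poppy-seed meal) = 0.5198·0.92 + 0.716682·0.08 = 0.478216 + 0.057335 = 0.535551
Of this, 0.057335 comes from 0.716682·0.08 (the actual drug use=true cases).
So P(actual drug use | positive screen, ¬lab handling error, poppy-seed meal) = 0.057335/0.535551 ≈ 0.1071.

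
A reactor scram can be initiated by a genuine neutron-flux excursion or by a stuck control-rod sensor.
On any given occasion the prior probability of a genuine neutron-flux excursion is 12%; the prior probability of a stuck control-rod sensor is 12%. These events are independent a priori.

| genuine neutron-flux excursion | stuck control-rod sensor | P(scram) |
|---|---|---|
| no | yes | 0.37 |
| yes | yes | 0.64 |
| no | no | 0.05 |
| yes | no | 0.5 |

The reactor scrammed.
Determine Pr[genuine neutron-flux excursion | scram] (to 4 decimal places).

For the numerator, keep only genuine neutron-flux excursion=true terms: 0.052800 + 0.009216 = 0.062016
Normalizer over all consistent configurations: 0.05×0.88×0.88 + 0.37×0.88×0.12 + 0.5×0.12×0.88 + 0.64×0.12×0.12 = 0.139808
P(genuine neutron-flux excursion | scram) = 0.062016/0.139808 ≈ 0.4436

Pr[genuine neutron-flux excursion | scram] ≈ 0.4436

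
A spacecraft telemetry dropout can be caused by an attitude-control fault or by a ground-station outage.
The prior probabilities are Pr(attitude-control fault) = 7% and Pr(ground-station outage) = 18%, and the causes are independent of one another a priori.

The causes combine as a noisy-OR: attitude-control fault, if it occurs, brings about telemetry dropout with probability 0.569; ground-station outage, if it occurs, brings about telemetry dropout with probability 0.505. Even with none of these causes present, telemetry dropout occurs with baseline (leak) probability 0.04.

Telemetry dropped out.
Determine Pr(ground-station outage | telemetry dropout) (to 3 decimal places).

Under noisy-OR, P(telemetry dropout | causes) = 1 − (1−0.04)·∏(1−qᵢ) over the active causes.
P(telemetry dropout) = 0.04×0.93×0.82 + 0.5248×0.93×0.18 + 0.58624×0.07×0.82 + 0.795189×0.07×0.18 = 0.030504 + 0.087852 + 0.033650 + 0.010019 = 0.162025
Of this, 0.097871 comes from 0.087852 + 0.010019 (the ground-station outage=true cases).
P(ground-station outage | telemetry dropout) = 0.097871 / 0.162025 ≈ 0.604

Pr(ground-station outage | telemetry dropout) ≈ 0.604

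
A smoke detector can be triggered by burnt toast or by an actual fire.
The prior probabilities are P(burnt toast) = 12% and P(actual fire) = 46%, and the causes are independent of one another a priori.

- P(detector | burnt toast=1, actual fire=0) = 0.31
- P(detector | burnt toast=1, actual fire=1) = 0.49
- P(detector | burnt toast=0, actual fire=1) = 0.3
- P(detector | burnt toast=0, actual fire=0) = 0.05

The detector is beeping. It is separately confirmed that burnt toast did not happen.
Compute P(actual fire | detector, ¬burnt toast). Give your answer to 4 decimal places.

P(actual fire | detector, ¬burnt toast) ≈ 0.8364

Numerator (weight on configurations with actual fire): 0.3*0.46 = 0.138000
Denominator P(detector | ¬burnt toast): 0.05*0.54 + 0.3*0.46 = 0.165000
P(actual fire | detector, ¬burnt toast) = 0.138000/0.165000 ≈ 0.8364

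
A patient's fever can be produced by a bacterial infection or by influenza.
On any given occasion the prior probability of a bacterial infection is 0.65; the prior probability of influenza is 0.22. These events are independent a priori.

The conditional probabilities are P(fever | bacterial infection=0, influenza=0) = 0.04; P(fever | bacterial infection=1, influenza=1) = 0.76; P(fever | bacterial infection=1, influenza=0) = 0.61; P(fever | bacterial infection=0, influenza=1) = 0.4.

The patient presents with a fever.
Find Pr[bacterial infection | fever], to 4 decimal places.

Numerator (weight on configurations with bacterial infection): 0.309270 + 0.108680 = 0.417950
Normalizer over all consistent configurations: 0.04×0.35×0.78 + 0.4×0.35×0.22 + 0.61×0.65×0.78 + 0.76×0.65×0.22 = 0.459670
P(bacterial infection | fever) = 0.417950/0.459670 ≈ 0.9092

Pr[bacterial infection | fever] ≈ 0.9092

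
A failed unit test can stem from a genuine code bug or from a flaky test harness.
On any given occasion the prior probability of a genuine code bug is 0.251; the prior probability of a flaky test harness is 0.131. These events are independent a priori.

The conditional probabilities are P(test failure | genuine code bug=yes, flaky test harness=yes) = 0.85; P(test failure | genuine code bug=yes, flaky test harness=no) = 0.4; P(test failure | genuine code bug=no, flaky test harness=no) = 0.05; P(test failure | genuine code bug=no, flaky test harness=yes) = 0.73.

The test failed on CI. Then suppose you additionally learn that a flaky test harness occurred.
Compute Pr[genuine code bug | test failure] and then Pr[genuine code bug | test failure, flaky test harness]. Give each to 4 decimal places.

Pr[genuine code bug | test failure] ≈ 0.5251; Pr[genuine code bug | test failure, flaky test harness] ≈ 0.2807

By total probability over the 4 (genuine code bug, flaky test harness) configurations:
  P(test failure) = 0.05*0.749*0.869 + 0.73*0.749*0.131 + 0.4*0.251*0.869 + 0.85*0.251*0.131
        = 0.032544 + 0.071627 + 0.087248 + 0.027949 = 0.219368
Keeping only the genuine code bug-present terms gives 0.115197, so
  P(genuine code bug | test failure) = 0.115197 / 0.219368 ≈ 0.5251

With the extra evidence:
By total probability over both values of genuine code bug:
  P(test failure | flaky test harness) = 0.73*0.749 + 0.85*0.251
        = 0.546770 + 0.213350 = 0.760120
Keeping only the genuine code bug-present terms gives 0.213350, so
  P(genuine code bug | test failure, flaky test harness) = 0.213350 / 0.760120 ≈ 0.2807
Conditioning on flaky test harness lowers the posterior on genuine code bug: the classic explaining-away effect in a common-effect structure.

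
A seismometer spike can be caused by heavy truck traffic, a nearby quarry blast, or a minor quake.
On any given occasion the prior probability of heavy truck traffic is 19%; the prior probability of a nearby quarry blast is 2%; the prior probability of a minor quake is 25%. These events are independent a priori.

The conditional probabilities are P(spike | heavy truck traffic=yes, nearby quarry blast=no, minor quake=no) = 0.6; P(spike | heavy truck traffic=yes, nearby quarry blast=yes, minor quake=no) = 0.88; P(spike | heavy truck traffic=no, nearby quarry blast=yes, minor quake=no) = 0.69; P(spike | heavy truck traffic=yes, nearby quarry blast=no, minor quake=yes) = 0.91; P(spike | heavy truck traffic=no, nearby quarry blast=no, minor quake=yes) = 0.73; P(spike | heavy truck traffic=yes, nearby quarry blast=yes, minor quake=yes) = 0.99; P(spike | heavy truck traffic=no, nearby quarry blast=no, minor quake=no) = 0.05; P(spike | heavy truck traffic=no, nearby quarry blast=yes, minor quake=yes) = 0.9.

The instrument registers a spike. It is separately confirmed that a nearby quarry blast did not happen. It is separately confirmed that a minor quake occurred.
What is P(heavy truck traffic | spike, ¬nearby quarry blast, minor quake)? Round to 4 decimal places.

P(spike | ¬nearby quarry blast, minor quake) = 0.73*0.81 + 0.91*0.19 = 0.591300 + 0.172900 = 0.764200
The heavy truck traffic-present share is 0.91*0.19 = 0.172900.
So P(heavy truck traffic | spike, ¬nearby quarry blast, minor quake) = 0.172900/0.764200 ≈ 0.2262.

P(heavy truck traffic | spike, ¬nearby quarry blast, minor quake) ≈ 0.2262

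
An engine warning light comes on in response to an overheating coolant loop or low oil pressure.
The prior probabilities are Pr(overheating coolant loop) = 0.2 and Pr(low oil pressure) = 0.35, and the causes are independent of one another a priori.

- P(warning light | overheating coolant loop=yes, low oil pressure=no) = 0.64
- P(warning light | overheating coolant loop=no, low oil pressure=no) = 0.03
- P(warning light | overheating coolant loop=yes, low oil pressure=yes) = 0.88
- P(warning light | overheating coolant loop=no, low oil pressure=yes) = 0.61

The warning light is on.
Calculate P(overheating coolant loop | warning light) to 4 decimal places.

P(overheating coolant loop | warning light) ≈ 0.4372

P(warning light) = 0.03·0.8·0.65 + 0.61·0.8·0.35 + 0.64·0.2·0.65 + 0.88·0.2·0.35 = 0.015600 + 0.170800 + 0.083200 + 0.061600 = 0.331200
The overheating coolant loop-present share is 0.083200 + 0.061600 = 0.144800.
So P(overheating coolant loop | warning light) = 0.144800/0.331200 ≈ 0.4372.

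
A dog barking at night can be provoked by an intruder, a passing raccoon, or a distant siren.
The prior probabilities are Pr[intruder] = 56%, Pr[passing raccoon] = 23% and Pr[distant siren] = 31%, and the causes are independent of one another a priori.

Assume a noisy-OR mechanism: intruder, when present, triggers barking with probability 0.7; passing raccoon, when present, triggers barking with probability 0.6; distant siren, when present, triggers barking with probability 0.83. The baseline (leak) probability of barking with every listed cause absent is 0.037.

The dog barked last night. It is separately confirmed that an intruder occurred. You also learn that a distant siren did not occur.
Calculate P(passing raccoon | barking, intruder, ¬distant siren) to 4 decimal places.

Under noisy-OR, P(barking | causes) = 1 − (1−0.037)·∏(1−qᵢ) over the active causes.
By total probability over both values of passing raccoon:
  P(barking | intruder, ¬distant siren) = 0.7111*0.77 + 0.88444*0.23
        = 0.547547 + 0.203421 = 0.750968
Keeping only the passing raccoon-present terms gives 0.203421, so
  P(passing raccoon | barking, intruder, ¬distant siren) = 0.203421 / 0.750968 ≈ 0.2709

P(passing raccoon | barking, intruder, ¬distant siren) ≈ 0.2709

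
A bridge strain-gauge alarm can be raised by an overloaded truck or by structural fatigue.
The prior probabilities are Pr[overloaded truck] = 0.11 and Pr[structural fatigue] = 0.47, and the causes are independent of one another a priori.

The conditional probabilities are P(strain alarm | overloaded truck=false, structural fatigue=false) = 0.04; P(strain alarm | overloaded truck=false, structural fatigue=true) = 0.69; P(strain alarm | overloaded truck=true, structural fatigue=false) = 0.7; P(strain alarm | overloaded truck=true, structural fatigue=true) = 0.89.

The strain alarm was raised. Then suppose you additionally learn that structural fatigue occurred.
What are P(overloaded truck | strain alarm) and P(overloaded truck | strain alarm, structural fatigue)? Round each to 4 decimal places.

Weight on overloaded truck=true, given the evidence: 0.040810 + 0.046013 = 0.086823
Denominator P(strain alarm): 0.04×0.89×0.53 + 0.69×0.89×0.47 + 0.7×0.11×0.53 + 0.89×0.11×0.47 = 0.394318
P(overloaded truck | strain alarm) = 0.086823/0.394318 ≈ 0.2202

Now condition on the additional information:
P(strain alarm | structural fatigue) = 0.69×0.89 + 0.89×0.11 = 0.614100 + 0.097900 = 0.712000
The overloaded truck-present share is 0.89×0.11 = 0.097900.
Hence the posterior is 0.097900/0.712000 ≈ 0.1375.
This is intercausal reasoning (explaining away): once structural fatigue accounts for the strain alarm, overloaded truck becomes less likely.

P(overloaded truck | strain alarm) ≈ 0.2202; P(overloaded truck | strain alarm, structural fatigue) ≈ 0.1375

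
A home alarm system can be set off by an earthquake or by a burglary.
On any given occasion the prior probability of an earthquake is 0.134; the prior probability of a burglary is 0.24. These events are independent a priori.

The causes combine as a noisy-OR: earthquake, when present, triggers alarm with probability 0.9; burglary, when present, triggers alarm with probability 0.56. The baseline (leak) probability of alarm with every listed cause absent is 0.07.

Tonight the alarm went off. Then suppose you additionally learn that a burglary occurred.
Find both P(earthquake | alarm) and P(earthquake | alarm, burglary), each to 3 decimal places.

Under noisy-OR, P(alarm | causes) = 1 − (1−0.07)·∏(1−qᵢ) over the active causes.
Sum P(alarm|·) weighted by the priors over the 4 (earthquake, burglary) configurations:
  P(alarm) = 0.07*0.866*0.76 + 0.5908*0.866*0.24 + 0.907*0.134*0.76 + 0.95908*0.134*0.24
        = 0.046071 + 0.122792 + 0.092369 + 0.030844 = 0.292076
Configurations with earthquake contribute 0.123213, so
  P(earthquake | alarm) = 0.123213 / 0.292076 ≈ 0.422

With the extra evidence:
Enumerate both values of earthquake and weight by the priors:
  P(alarm | burglary) = 0.5908*0.866 + 0.95908*0.134
        = 0.511633 + 0.128517 = 0.640150
Keeping only the earthquake-present terms gives 0.128517, so
  P(earthquake | alarm, burglary) = 0.128517 / 0.640150 ≈ 0.201
The drop from 0.422 to 0.201 is the explaining-away (discounting) effect.

P(earthquake | alarm) ≈ 0.422; P(earthquake | alarm, burglary) ≈ 0.201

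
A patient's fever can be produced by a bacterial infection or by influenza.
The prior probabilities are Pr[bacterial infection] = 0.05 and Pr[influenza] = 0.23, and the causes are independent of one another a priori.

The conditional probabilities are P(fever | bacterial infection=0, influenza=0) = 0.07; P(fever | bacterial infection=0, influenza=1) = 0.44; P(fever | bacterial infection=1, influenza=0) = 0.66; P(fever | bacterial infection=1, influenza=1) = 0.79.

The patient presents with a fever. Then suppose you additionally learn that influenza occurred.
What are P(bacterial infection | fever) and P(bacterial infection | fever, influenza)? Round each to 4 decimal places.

P(bacterial infection | fever) ≈ 0.1897; P(bacterial infection | fever, influenza) ≈ 0.0863

P(fever) = 0.07×0.95×0.77 + 0.44×0.95×0.23 + 0.66×0.05×0.77 + 0.79×0.05×0.23 = 0.051205 + 0.096140 + 0.025410 + 0.009085 = 0.181840
Of this, 0.034495 comes from 0.025410 + 0.009085 (the bacterial infection=true cases).
So P(bacterial infection | fever) = 0.034495/0.181840 ≈ 0.1897.

Now also conditioning on influenza=true:
For the numerator, keep only bacterial infection=true terms: 0.79·0.05 = 0.039500
The normalizing constant is 0.44·0.95 + 0.79·0.05 = 0.457500
Posterior = 0.039500 / 0.457500 ≈ 0.0863
This is intercausal reasoning (explaining away): once influenza accounts for the fever, bacterial infection becomes less likely.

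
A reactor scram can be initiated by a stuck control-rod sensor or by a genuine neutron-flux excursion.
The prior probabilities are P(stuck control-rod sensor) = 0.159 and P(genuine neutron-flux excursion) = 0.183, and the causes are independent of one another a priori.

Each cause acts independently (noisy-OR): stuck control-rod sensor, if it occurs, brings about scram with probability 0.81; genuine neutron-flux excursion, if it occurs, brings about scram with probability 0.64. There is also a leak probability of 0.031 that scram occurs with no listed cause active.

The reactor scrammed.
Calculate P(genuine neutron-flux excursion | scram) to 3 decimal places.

P(genuine neutron-flux excursion | scram) ≈ 0.500

Under noisy-OR, P(scram | causes) = 1 − (1−0.031)·∏(1−qᵢ) over the active causes.
Weight on genuine neutron-flux excursion=true, given the evidence: 0.100215 + 0.027168 = 0.127383
The normalizing constant is 0.031·0.841·0.817 + 0.65116·0.841·0.183 + 0.81589·0.159·0.817 + 0.93372·0.159·0.183 = 0.254670
P(genuine neutron-flux excursion | scram) = 0.127383/0.254670 ≈ 0.500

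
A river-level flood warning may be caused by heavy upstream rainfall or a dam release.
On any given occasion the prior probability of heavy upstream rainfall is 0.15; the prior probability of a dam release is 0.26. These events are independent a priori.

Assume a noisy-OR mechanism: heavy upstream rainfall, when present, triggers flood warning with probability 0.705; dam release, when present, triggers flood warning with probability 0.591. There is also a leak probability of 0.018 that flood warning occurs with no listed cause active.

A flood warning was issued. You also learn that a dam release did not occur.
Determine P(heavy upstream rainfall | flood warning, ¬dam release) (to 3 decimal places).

P(heavy upstream rainfall | flood warning, ¬dam release) ≈ 0.874

Under noisy-OR, P(flood warning | causes) = 1 − (1−0.018)·∏(1−qᵢ) over the active causes.
Weight on heavy upstream rainfall=true, given the evidence: 0.71031*0.15 = 0.106547
Denominator P(flood warning | ¬dam release): 0.018*0.85 + 0.71031*0.15 = 0.121847
P(heavy upstream rainfall | flood warning, ¬dam release) = 0.106547/0.121847 ≈ 0.874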